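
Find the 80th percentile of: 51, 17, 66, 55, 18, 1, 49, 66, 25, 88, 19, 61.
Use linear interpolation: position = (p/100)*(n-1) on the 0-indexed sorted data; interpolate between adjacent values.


Sorted: 1, 17, 18, 19, 25, 49, 51, 55, 61, 66, 66, 88
n = 12
Index = 80/100 * 11 = 8.8000
Lower = data[8] = 61, Upper = data[9] = 66
P80 = 61 + 0.8000*(5) = 65.0000

P80 = 65.0000


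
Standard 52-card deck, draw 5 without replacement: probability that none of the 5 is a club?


P(no clubs) = (39/52) × (38/51) × (37/50) × (36/49) × (35/48)
= 0.2215

P = 0.2215


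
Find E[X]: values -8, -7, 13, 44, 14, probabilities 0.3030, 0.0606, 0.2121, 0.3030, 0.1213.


E[X] = -8*0.3030 - 7*0.0606 + 13*0.2121 + 44*0.3030 + 14*0.1213
= -2.4240 - 0.4242 + 2.7573 + 13.3320 + 1.6982
= 14.9393

E[X] = 14.9393


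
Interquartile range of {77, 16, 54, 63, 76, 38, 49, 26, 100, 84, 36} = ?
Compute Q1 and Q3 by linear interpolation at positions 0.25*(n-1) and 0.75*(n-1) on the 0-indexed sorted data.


Sorted: 16, 26, 36, 38, 49, 54, 63, 76, 77, 84, 100
Q1 (25th %ile) = 37.0000
Q3 (75th %ile) = 76.5000
IQR = 76.5000 - 37.0000 = 39.5000

IQR = 39.5000


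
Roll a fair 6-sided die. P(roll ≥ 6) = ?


Favorable outcomes (roll ≥ 6): 1
Total outcomes = 6
P = 1/6 = 0.1667

P = 0.1667


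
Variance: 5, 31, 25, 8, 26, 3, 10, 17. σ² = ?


Mean = 15.6250
Squared deviations: 112.8906, 236.3906, 87.8906, 58.1406, 107.6406, 159.3906, 31.6406, 1.8906
Sum = 795.8750
Variance = 795.8750/8 = 99.4844

Variance = 99.4844


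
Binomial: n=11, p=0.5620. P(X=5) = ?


C(11,5) = 462
p^5 = 0.056064
(1-p)^6 = 0.007061
P = 462 * 0.056064 * 0.007061 = 0.1829

P(X=5) = 0.1829


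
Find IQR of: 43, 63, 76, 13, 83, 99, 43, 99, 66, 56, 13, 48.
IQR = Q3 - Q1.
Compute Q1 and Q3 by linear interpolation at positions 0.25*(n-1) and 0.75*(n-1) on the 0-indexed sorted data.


Sorted: 13, 13, 43, 43, 48, 56, 63, 66, 76, 83, 99, 99
Q1 (25th %ile) = 43.0000
Q3 (75th %ile) = 77.7500
IQR = 77.7500 - 43.0000 = 34.7500

IQR = 34.7500


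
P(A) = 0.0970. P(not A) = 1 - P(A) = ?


P(not A) = 1 - 0.0970 = 0.9030

P(not A) = 0.9030


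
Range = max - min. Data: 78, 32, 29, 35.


Max = 78, Min = 29
Range = 78 - 29 = 49

Range = 49


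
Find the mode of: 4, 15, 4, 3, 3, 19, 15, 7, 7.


Frequencies: 3:2, 4:2, 7:2, 15:2, 19:1
Max frequency = 2
Mode = 3, 4, 7, 15

Mode = 3, 4, 7, 15


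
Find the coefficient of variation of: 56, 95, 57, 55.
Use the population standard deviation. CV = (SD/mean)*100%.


Mean = 65.7500
SD = 16.9023
CV = (16.9023/65.7500)*100 = 25.7069%

CV = 25.7069%


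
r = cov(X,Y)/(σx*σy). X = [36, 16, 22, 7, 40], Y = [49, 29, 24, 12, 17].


Mean X = 24.2000, Mean Y = 26.2000
SD X = 12.302845, SD Y = 12.796875
Cov = 69.960000
r = 69.960000/(12.302845*12.796875) = 0.4444

r = 0.4444


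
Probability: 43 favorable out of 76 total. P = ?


P = 43/76 = 0.5658

P = 0.5658


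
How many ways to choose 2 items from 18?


C(18,2) = 18!/(2! × 16!)
= 6402373705728000/(2 × 20922789888000)
= 153

C(18,2) = 153


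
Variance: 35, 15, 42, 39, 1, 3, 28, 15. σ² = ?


Mean = 22.2500
Squared deviations: 162.5625, 52.5625, 390.0625, 280.5625, 451.5625, 370.5625, 33.0625, 52.5625
Sum = 1793.5000
Variance = 1793.5000/8 = 224.1875

Variance = 224.1875


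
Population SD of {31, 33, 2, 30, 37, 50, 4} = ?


Mean = 26.7143
Variance = 263.3469
SD = sqrt(263.3469) = 16.2280

SD = 16.2280


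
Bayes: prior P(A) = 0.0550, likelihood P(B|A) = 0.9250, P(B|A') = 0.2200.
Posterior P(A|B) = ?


P(B) = P(B|A)*P(A) + P(B|A')*P(A')
= 0.9250*0.0550 + 0.2200*0.9450
= 0.050875 + 0.207900 = 0.258775
P(A|B) = 0.050875/0.258775 = 0.1966

P(A|B) = 0.1966


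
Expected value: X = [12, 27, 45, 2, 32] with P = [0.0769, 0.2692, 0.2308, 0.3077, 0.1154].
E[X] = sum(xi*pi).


E[X] = 12*0.0769 + 27*0.2692 + 45*0.2308 + 2*0.3077 + 32*0.1154
= 0.9228 + 7.2684 + 10.3860 + 0.6154 + 3.6928
= 22.8854

E[X] = 22.8854


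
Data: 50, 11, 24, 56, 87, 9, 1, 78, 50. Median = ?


Sorted: 1, 9, 11, 24, 50, 50, 56, 78, 87
n = 9 (odd)
Middle value = 50

Median = 50


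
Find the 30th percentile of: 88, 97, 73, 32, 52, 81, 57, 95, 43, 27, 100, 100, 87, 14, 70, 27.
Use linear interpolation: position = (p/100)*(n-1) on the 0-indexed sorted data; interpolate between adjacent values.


Sorted: 14, 27, 27, 32, 43, 52, 57, 70, 73, 81, 87, 88, 95, 97, 100, 100
n = 16
Index = 30/100 * 15 = 4.5000
Lower = data[4] = 43, Upper = data[5] = 52
P30 = 43 + 0.5000*(9) = 47.5000

P30 = 47.5000


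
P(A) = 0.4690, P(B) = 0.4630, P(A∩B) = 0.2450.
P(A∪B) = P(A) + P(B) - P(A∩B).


P(A∪B) = 0.4690 + 0.4630 - 0.2450
= 0.9320 - 0.2450
= 0.6870

P(A∪B) = 0.6870


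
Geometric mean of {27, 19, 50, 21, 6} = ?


Product = 27 × 19 × 50 × 21 × 6 = 3231900
GM = 3231900^(1/5) = 20.0397

GM = 20.0397


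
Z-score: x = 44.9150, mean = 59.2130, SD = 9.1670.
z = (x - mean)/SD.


z = (44.9150 - 59.2130)/9.1670
= -14.2980/9.1670
= -1.5597

z = -1.5597


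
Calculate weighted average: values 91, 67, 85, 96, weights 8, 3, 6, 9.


Numerator = 91*8 + 67*3 + 85*6 + 96*9 = 2303
Denominator = 8 + 3 + 6 + 9 = 26
WM = 2303/26 = 88.5769

WM = 88.5769


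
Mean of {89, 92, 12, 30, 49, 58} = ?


Sum = 89 + 92 + 12 + 30 + 49 + 58 = 330
n = 6
Mean = 330/6 = 55.0000

Mean = 55.0000


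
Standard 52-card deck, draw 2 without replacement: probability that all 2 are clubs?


P(all clubs) = (13/52) × (12/51)
= 0.0588

P = 0.0588


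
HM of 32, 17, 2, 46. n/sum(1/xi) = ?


Sum of reciprocals = 1/32 + 1/17 + 1/2 + 1/46 = 0.611813
HM = 4/0.611813 = 6.5379

HM = 6.5379


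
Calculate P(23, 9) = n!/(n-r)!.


P(23,9) = 23!/14!
= 25852016738884976640000/87178291200
= 296541907200

P(23,9) = 296541907200


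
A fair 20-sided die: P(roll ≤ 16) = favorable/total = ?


Favorable outcomes (roll ≤ 16): 16
Total outcomes = 20
P = 16/20 = 0.8000

P = 0.8000


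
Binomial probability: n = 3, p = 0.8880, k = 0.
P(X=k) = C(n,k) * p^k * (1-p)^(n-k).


C(3,0) = 1
p^0 = 1.000000
(1-p)^3 = 0.001405
P = 1 * 1.000000 * 0.001405 = 0.0014

P(X=0) = 0.0014


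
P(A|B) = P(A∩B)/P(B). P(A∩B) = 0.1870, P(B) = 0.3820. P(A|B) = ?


P(A|B) = 0.1870/0.3820 = 0.4895

P(A|B) = 0.4895


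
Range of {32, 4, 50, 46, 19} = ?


Max = 50, Min = 4
Range = 50 - 4 = 46

Range = 46


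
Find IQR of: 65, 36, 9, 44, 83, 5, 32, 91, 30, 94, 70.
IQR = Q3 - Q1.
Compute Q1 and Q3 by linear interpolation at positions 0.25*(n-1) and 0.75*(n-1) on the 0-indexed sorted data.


Sorted: 5, 9, 30, 32, 36, 44, 65, 70, 83, 91, 94
Q1 (25th %ile) = 31.0000
Q3 (75th %ile) = 76.5000
IQR = 76.5000 - 31.0000 = 45.5000

IQR = 45.5000


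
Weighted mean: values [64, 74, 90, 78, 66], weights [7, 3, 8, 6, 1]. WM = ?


Numerator = 64*7 + 74*3 + 90*8 + 78*6 + 66*1 = 1924
Denominator = 7 + 3 + 8 + 6 + 1 = 25
WM = 1924/25 = 76.9600

WM = 76.9600


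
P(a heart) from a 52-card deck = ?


13 hearts in 52 cards
P = 13/52 = 0.2500

P = 0.2500


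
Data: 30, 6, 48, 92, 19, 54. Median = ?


Sorted: 6, 19, 30, 48, 54, 92
n = 6 (even)
Middle values: 30 and 48
Median = (30+48)/2 = 39.0000

Median = 39.0000


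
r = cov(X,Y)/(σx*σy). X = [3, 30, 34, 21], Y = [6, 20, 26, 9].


Mean X = 22.0000, Mean Y = 15.2500
SD X = 11.937336, SD Y = 8.104783
Cov = 87.250000
r = 87.250000/(11.937336*8.104783) = 0.9018

r = 0.9018


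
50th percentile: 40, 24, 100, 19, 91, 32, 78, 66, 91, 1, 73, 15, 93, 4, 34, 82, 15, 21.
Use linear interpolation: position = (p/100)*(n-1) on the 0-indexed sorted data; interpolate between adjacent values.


Sorted: 1, 4, 15, 15, 19, 21, 24, 32, 34, 40, 66, 73, 78, 82, 91, 91, 93, 100
n = 18
Index = 50/100 * 17 = 8.5000
Lower = data[8] = 34, Upper = data[9] = 40
P50 = 34 + 0.5000*(6) = 37.0000

P50 = 37.0000


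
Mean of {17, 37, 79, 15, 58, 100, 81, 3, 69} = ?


Sum = 17 + 37 + 79 + 15 + 58 + 100 + 81 + 3 + 69 = 459
n = 9
Mean = 459/9 = 51.0000

Mean = 51.0000


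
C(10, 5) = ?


C(10,5) = 10!/(5! × 5!)
= 3628800/(120 × 120)
= 252

C(10,5) = 252


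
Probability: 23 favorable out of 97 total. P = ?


P = 23/97 = 0.2371

P = 0.2371


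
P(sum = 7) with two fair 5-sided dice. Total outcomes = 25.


Total outcomes = 5×5 = 25
Favorable (sum = 7): 4
P = 4/25 = 0.1600

P = 0.1600


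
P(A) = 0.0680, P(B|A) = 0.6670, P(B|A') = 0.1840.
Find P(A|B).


P(B) = P(B|A)*P(A) + P(B|A')*P(A')
= 0.6670*0.0680 + 0.1840*0.9320
= 0.045356 + 0.171488 = 0.216844
P(A|B) = 0.045356/0.216844 = 0.2092

P(A|B) = 0.2092


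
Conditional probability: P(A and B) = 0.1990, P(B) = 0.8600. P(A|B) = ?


P(A|B) = 0.1990/0.8600 = 0.2314

P(A|B) = 0.2314


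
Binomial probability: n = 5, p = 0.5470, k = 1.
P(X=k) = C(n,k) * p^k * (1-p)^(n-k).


C(5,1) = 5
p^1 = 0.547000
(1-p)^4 = 0.042111
P = 5 * 0.547000 * 0.042111 = 0.1152

P(X=1) = 0.1152


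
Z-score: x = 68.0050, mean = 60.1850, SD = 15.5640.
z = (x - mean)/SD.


z = (68.0050 - 60.1850)/15.5640
= 7.8200/15.5640
= 0.5024

z = 0.5024


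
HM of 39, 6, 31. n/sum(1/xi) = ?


Sum of reciprocals = 1/39 + 1/6 + 1/31 = 0.224566
HM = 3/0.224566 = 13.3591

HM = 13.3591


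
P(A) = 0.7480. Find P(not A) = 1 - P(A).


P(not A) = 1 - 0.7480 = 0.2520

P(not A) = 0.2520


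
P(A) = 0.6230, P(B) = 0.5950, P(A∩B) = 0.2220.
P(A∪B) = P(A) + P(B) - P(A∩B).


P(A∪B) = 0.6230 + 0.5950 - 0.2220
= 1.2180 - 0.2220
= 0.9960

P(A∪B) = 0.9960


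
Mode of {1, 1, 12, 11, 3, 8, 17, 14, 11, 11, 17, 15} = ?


Frequencies: 1:2, 3:1, 8:1, 11:3, 12:1, 14:1, 15:1, 17:2
Max frequency = 3
Mode = 11

Mode = 11


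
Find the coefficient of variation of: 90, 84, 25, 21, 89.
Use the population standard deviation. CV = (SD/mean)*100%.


Mean = 61.8000
SD = 31.7704
CV = (31.7704/61.8000)*100 = 51.4085%

CV = 51.4085%


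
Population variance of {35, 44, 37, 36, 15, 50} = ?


Mean = 36.1667
Squared deviations: 1.3611, 61.3611, 0.6944, 0.0278, 448.0278, 191.3611
Sum = 702.8333
Variance = 702.8333/6 = 117.1389

Variance = 117.1389


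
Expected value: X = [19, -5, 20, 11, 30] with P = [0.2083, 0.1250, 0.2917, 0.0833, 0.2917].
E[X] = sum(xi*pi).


E[X] = 19*0.2083 - 5*0.1250 + 20*0.2917 + 11*0.0833 + 30*0.2917
= 3.9577 - 0.6250 + 5.8340 + 0.9163 + 8.7510
= 18.8340

E[X] = 18.8340


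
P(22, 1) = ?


P(22,1) = 22!/21!
= 1124000727777607680000/51090942171709440000
= 22

P(22,1) = 22


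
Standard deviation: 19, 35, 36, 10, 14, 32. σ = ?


Mean = 24.3333
Variance = 108.2222
SD = sqrt(108.2222) = 10.4030

SD = 10.4030


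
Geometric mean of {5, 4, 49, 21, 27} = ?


Product = 5 × 4 × 49 × 21 × 27 = 555660
GM = 555660^(1/5) = 14.0916

GM = 14.0916


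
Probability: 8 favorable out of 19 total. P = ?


P = 8/19 = 0.4211

P = 0.4211


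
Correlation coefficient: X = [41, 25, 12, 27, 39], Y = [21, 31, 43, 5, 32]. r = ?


Mean X = 28.8000, Mean Y = 26.4000
SD X = 10.514752, SD Y = 12.768712
Cov = -53.320000
r = -53.320000/(10.514752*12.768712) = -0.3971

r = -0.3971


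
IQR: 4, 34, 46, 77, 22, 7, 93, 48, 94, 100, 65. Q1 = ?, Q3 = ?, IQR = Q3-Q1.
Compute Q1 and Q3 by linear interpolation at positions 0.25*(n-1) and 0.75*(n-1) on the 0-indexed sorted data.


Sorted: 4, 7, 22, 34, 46, 48, 65, 77, 93, 94, 100
Q1 (25th %ile) = 28.0000
Q3 (75th %ile) = 85.0000
IQR = 85.0000 - 28.0000 = 57.0000

IQR = 57.0000


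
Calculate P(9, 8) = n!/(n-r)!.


P(9,8) = 9!/1!
= 362880/1
= 362880

P(9,8) = 362880


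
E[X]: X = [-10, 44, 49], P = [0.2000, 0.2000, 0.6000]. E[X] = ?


E[X] = -10*0.2000 + 44*0.2000 + 49*0.6000
= -2.0000 + 8.8000 + 29.4000
= 36.2000

E[X] = 36.2000


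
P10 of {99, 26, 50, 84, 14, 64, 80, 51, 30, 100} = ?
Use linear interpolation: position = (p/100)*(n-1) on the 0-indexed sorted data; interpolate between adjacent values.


Sorted: 14, 26, 30, 50, 51, 64, 80, 84, 99, 100
n = 10
Index = 10/100 * 9 = 0.9000
Lower = data[0] = 14, Upper = data[1] = 26
P10 = 14 + 0.9000*(12) = 24.8000

P10 = 24.8000


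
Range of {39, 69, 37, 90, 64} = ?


Max = 90, Min = 37
Range = 90 - 37 = 53

Range = 53


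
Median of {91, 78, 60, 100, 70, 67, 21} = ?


Sorted: 21, 60, 67, 70, 78, 91, 100
n = 7 (odd)
Middle value = 70

Median = 70


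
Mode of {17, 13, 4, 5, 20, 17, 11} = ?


Frequencies: 4:1, 5:1, 11:1, 13:1, 17:2, 20:1
Max frequency = 2
Mode = 17

Mode = 17


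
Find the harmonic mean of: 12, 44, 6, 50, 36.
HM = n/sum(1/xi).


Sum of reciprocals = 1/12 + 1/44 + 1/6 + 1/50 + 1/36 = 0.320505
HM = 5/0.320505 = 15.6004

HM = 15.6004


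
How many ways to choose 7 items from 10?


C(10,7) = 10!/(7! × 3!)
= 3628800/(5040 × 6)
= 120

C(10,7) = 120


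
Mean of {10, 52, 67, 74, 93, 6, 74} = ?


Sum = 10 + 52 + 67 + 74 + 93 + 6 + 74 = 376
n = 7
Mean = 376/7 = 53.7143

Mean = 53.7143


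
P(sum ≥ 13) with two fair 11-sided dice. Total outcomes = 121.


Total outcomes = 11×11 = 121
Favorable (sum ≥ 13): 55
P = 55/121 = 0.4545

P = 0.4545


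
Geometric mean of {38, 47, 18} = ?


Product = 38 × 47 × 18 = 32148
GM = 32148^(1/3) = 31.7969

GM = 31.7969


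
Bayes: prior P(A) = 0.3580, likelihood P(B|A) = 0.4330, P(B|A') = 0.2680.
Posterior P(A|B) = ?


P(B) = P(B|A)*P(A) + P(B|A')*P(A')
= 0.4330*0.3580 + 0.2680*0.6420
= 0.155014 + 0.172056 = 0.327070
P(A|B) = 0.155014/0.327070 = 0.4739

P(A|B) = 0.4739


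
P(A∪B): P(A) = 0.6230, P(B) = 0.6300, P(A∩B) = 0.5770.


P(A∪B) = 0.6230 + 0.6300 - 0.5770
= 1.2530 - 0.5770
= 0.6760

P(A∪B) = 0.6760


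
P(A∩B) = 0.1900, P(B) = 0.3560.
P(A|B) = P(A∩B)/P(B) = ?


P(A|B) = 0.1900/0.3560 = 0.5337

P(A|B) = 0.5337


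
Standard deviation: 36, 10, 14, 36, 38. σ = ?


Mean = 26.8000
Variance = 148.1600
SD = sqrt(148.1600) = 12.1721

SD = 12.1721


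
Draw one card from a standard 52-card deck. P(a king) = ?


4 kings in 52 cards
P = 4/52 = 0.0769

P = 0.0769


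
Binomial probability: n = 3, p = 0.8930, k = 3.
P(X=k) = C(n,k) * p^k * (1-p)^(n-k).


C(3,3) = 1
p^3 = 0.712122
(1-p)^0 = 1.000000
P = 1 * 0.712122 * 1.000000 = 0.7121

P(X=3) = 0.7121


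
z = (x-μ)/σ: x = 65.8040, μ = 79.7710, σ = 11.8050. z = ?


z = (65.8040 - 79.7710)/11.8050
= -13.9670/11.8050
= -1.1831

z = -1.1831


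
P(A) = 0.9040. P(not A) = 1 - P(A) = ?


P(not A) = 1 - 0.9040 = 0.0960

P(not A) = 0.0960


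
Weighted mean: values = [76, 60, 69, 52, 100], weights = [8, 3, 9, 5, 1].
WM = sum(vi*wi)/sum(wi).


Numerator = 76*8 + 60*3 + 69*9 + 52*5 + 100*1 = 1769
Denominator = 8 + 3 + 9 + 5 + 1 = 26
WM = 1769/26 = 68.0385

WM = 68.0385


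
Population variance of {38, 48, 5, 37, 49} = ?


Mean = 35.4000
Squared deviations: 6.7600, 158.7600, 924.1600, 2.5600, 184.9600
Sum = 1277.2000
Variance = 1277.2000/5 = 255.4400

Variance = 255.4400


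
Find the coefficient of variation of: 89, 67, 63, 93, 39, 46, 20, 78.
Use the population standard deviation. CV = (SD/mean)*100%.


Mean = 61.8750
SD = 23.7720
CV = (23.7720/61.8750)*100 = 38.4194%

CV = 38.4194%


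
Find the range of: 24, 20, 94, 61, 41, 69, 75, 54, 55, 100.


Max = 100, Min = 20
Range = 100 - 20 = 80

Range = 80


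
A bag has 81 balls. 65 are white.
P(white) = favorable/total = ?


P = 65/81 = 0.8025

P = 0.8025


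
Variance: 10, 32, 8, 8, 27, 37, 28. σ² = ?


Mean = 21.4286
Squared deviations: 130.6122, 111.7551, 180.3265, 180.3265, 31.0408, 242.4694, 43.1837
Sum = 919.7143
Variance = 919.7143/7 = 131.3878

Variance = 131.3878


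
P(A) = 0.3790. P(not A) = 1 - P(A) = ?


P(not A) = 1 - 0.3790 = 0.6210

P(not A) = 0.6210


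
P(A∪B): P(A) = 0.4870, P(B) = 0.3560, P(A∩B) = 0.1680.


P(A∪B) = 0.4870 + 0.3560 - 0.1680
= 0.8430 - 0.1680
= 0.6750

P(A∪B) = 0.6750


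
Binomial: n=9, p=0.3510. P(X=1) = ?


C(9,1) = 9
p^1 = 0.351000
(1-p)^8 = 0.031474
P = 9 * 0.351000 * 0.031474 = 0.0994

P(X=1) = 0.0994


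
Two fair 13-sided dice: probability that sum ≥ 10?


Total outcomes = 13×13 = 169
Favorable (sum ≥ 10): 133
P = 133/169 = 0.7870

P = 0.7870


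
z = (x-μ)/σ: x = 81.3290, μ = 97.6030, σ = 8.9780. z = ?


z = (81.3290 - 97.6030)/8.9780
= -16.2740/8.9780
= -1.8127

z = -1.8127


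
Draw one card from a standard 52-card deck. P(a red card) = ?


26 red cards in 52 cards
P = 26/52 = 0.5000

P = 0.5000


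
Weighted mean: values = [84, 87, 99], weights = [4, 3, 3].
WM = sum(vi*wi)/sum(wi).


Numerator = 84*4 + 87*3 + 99*3 = 894
Denominator = 4 + 3 + 3 = 10
WM = 894/10 = 89.4000

WM = 89.4000


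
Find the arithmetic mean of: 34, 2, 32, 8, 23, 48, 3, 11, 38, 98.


Sum = 34 + 2 + 32 + 8 + 23 + 48 + 3 + 11 + 38 + 98 = 297
n = 10
Mean = 297/10 = 29.7000

Mean = 29.7000


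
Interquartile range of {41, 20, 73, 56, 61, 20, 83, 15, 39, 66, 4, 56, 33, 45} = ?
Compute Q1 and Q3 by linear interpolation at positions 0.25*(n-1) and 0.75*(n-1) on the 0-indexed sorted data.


Sorted: 4, 15, 20, 20, 33, 39, 41, 45, 56, 56, 61, 66, 73, 83
Q1 (25th %ile) = 23.2500
Q3 (75th %ile) = 59.7500
IQR = 59.7500 - 23.2500 = 36.5000

IQR = 36.5000


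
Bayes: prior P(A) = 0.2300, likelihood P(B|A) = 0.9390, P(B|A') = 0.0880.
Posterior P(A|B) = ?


P(B) = P(B|A)*P(A) + P(B|A')*P(A')
= 0.9390*0.2300 + 0.0880*0.7700
= 0.215970 + 0.067760 = 0.283730
P(A|B) = 0.215970/0.283730 = 0.7612

P(A|B) = 0.7612


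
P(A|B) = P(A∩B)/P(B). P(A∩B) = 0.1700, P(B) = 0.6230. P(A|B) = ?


P(A|B) = 0.1700/0.6230 = 0.2729

P(A|B) = 0.2729


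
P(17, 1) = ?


P(17,1) = 17!/16!
= 355687428096000/20922789888000
= 17

P(17,1) = 17


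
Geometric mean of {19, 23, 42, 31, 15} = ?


Product = 19 × 23 × 42 × 31 × 15 = 8534610
GM = 8534610^(1/5) = 24.3353

GM = 24.3353


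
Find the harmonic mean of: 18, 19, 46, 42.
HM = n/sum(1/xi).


Sum of reciprocals = 1/18 + 1/19 + 1/46 + 1/42 = 0.153736
HM = 4/0.153736 = 26.0187

HM = 26.0187


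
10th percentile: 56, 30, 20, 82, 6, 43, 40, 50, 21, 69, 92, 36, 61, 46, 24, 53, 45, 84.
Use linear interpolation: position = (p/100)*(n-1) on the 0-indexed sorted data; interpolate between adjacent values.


Sorted: 6, 20, 21, 24, 30, 36, 40, 43, 45, 46, 50, 53, 56, 61, 69, 82, 84, 92
n = 18
Index = 10/100 * 17 = 1.7000
Lower = data[1] = 20, Upper = data[2] = 21
P10 = 20 + 0.7000*(1) = 20.7000

P10 = 20.7000


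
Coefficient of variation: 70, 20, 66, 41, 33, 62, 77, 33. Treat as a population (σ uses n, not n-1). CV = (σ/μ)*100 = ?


Mean = 50.2500
SD = 19.6453
CV = (19.6453/50.2500)*100 = 39.0951%

CV = 39.0951%


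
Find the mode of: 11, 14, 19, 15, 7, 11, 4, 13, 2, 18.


Frequencies: 2:1, 4:1, 7:1, 11:2, 13:1, 14:1, 15:1, 18:1, 19:1
Max frequency = 2
Mode = 11

Mode = 11


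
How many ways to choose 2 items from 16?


C(16,2) = 16!/(2! × 14!)
= 20922789888000/(2 × 87178291200)
= 120

C(16,2) = 120


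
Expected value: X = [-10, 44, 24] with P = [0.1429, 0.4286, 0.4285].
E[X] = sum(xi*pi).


E[X] = -10*0.1429 + 44*0.4286 + 24*0.4285
= -1.4290 + 18.8584 + 10.2840
= 27.7134

E[X] = 27.7134


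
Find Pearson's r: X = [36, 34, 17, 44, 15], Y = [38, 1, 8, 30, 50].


Mean X = 29.2000, Mean Y = 25.4000
SD X = 11.303097, SD Y = 18.347752
Cov = -20.080000
r = -20.080000/(11.303097*18.347752) = -0.0968

r = -0.0968


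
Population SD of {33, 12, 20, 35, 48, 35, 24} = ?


Mean = 29.5714
Variance = 120.2449
SD = sqrt(120.2449) = 10.9656

SD = 10.9656


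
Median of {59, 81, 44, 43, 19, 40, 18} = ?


Sorted: 18, 19, 40, 43, 44, 59, 81
n = 7 (odd)
Middle value = 43

Median = 43


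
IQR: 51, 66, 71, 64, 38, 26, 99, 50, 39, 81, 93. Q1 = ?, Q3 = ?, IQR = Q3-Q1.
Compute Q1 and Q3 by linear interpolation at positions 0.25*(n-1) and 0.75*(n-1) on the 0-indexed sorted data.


Sorted: 26, 38, 39, 50, 51, 64, 66, 71, 81, 93, 99
Q1 (25th %ile) = 44.5000
Q3 (75th %ile) = 76.0000
IQR = 76.0000 - 44.5000 = 31.5000

IQR = 31.5000


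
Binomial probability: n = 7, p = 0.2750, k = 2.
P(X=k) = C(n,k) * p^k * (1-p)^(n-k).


C(7,2) = 21
p^2 = 0.075625
(1-p)^5 = 0.200304
P = 21 * 0.075625 * 0.200304 = 0.3181

P(X=2) = 0.3181


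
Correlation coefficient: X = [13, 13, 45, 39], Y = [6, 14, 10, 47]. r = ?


Mean X = 27.5000, Mean Y = 19.2500
SD X = 14.654351, SD Y = 16.269219
Cov = 106.375000
r = 106.375000/(14.654351*16.269219) = 0.4462

r = 0.4462


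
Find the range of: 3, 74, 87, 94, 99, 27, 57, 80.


Max = 99, Min = 3
Range = 99 - 3 = 96

Range = 96


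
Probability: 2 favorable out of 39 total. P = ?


P = 2/39 = 0.0513

P = 0.0513


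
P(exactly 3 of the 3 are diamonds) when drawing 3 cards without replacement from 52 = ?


Hypergeometric: P(X=3) = C(13,3)·C(39,0) / C(52,3)
= 286 × 1 / 22100
= 286/22100 = 0.0129

P = 0.0129


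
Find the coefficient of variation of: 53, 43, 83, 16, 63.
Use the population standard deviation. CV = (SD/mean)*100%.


Mean = 51.6000
SD = 22.1775
CV = (22.1775/51.6000)*100 = 42.9796%

CV = 42.9796%


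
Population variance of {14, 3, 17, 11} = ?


Mean = 11.2500
Squared deviations: 7.5625, 68.0625, 33.0625, 0.0625
Sum = 108.7500
Variance = 108.7500/4 = 27.1875

Variance = 27.1875


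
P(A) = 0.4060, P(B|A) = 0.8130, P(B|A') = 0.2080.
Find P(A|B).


P(B) = P(B|A)*P(A) + P(B|A')*P(A')
= 0.8130*0.4060 + 0.2080*0.5940
= 0.330078 + 0.123552 = 0.453630
P(A|B) = 0.330078/0.453630 = 0.7276

P(A|B) = 0.7276


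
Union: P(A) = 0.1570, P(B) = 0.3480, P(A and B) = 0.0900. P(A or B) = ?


P(A∪B) = 0.1570 + 0.3480 - 0.0900
= 0.5050 - 0.0900
= 0.4150

P(A∪B) = 0.4150


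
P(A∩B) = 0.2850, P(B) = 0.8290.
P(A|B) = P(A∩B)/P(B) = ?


P(A|B) = 0.2850/0.8290 = 0.3438

P(A|B) = 0.3438


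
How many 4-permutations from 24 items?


P(24,4) = 24!/20!
= 620448401733239439360000/2432902008176640000
= 255024

P(24,4) = 255024


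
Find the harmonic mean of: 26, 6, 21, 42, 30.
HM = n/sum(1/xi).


Sum of reciprocals = 1/26 + 1/6 + 1/21 + 1/42 + 1/30 = 0.309890
HM = 5/0.309890 = 16.1348

HM = 16.1348


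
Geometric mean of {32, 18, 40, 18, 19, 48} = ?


Product = 32 × 18 × 40 × 18 × 19 × 48 = 378224640
GM = 378224640^(1/6) = 26.8921

GM = 26.8921


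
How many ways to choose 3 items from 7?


C(7,3) = 7!/(3! × 4!)
= 5040/(6 × 24)
= 35

C(7,3) = 35


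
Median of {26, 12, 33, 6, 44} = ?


Sorted: 6, 12, 26, 33, 44
n = 5 (odd)
Middle value = 26

Median = 26


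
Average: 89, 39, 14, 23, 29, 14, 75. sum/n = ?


Sum = 89 + 39 + 14 + 23 + 29 + 14 + 75 = 283
n = 7
Mean = 283/7 = 40.4286

Mean = 40.4286


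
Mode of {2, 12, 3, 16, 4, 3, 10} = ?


Frequencies: 2:1, 3:2, 4:1, 10:1, 12:1, 16:1
Max frequency = 2
Mode = 3

Mode = 3


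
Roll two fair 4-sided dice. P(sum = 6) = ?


Total outcomes = 4×4 = 16
Favorable (sum = 6): 3
P = 3/16 = 0.1875

P = 0.1875


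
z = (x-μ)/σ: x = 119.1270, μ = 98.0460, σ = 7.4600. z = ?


z = (119.1270 - 98.0460)/7.4600
= 21.0810/7.4600
= 2.8259

z = 2.8259


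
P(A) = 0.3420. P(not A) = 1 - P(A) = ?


P(not A) = 1 - 0.3420 = 0.6580

P(not A) = 0.6580


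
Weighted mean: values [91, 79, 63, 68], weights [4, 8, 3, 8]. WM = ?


Numerator = 91*4 + 79*8 + 63*3 + 68*8 = 1729
Denominator = 4 + 8 + 3 + 8 = 23
WM = 1729/23 = 75.1739

WM = 75.1739


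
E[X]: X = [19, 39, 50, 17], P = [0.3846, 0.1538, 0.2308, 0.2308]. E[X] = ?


E[X] = 19*0.3846 + 39*0.1538 + 50*0.2308 + 17*0.2308
= 7.3074 + 5.9982 + 11.5400 + 3.9236
= 28.7692

E[X] = 28.7692


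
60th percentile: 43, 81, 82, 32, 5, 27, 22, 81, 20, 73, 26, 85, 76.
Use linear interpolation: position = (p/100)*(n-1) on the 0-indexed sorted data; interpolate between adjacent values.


Sorted: 5, 20, 22, 26, 27, 32, 43, 73, 76, 81, 81, 82, 85
n = 13
Index = 60/100 * 12 = 7.2000
Lower = data[7] = 73, Upper = data[8] = 76
P60 = 73 + 0.2000*(3) = 73.6000

P60 = 73.6000


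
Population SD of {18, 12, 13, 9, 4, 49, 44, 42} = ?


Mean = 23.8750
Variance = 284.3594
SD = sqrt(284.3594) = 16.8630

SD = 16.8630


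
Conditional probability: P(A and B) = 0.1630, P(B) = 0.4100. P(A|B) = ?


P(A|B) = 0.1630/0.4100 = 0.3976

P(A|B) = 0.3976


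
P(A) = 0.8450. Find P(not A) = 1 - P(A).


P(not A) = 1 - 0.8450 = 0.1550

P(not A) = 0.1550


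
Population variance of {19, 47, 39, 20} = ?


Mean = 31.2500
Squared deviations: 150.0625, 248.0625, 60.0625, 126.5625
Sum = 584.7500
Variance = 584.7500/4 = 146.1875

Variance = 146.1875


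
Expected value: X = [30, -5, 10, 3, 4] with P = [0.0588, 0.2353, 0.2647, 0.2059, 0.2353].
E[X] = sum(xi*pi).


E[X] = 30*0.0588 - 5*0.2353 + 10*0.2647 + 3*0.2059 + 4*0.2353
= 1.7640 - 1.1765 + 2.6470 + 0.6177 + 0.9412
= 4.7934

E[X] = 4.7934


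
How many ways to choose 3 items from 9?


C(9,3) = 9!/(3! × 6!)
= 362880/(6 × 720)
= 84

C(9,3) = 84


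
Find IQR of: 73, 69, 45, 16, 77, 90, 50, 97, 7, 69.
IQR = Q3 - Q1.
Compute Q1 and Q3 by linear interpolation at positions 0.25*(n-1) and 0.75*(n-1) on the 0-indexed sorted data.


Sorted: 7, 16, 45, 50, 69, 69, 73, 77, 90, 97
Q1 (25th %ile) = 46.2500
Q3 (75th %ile) = 76.0000
IQR = 76.0000 - 46.2500 = 29.7500

IQR = 29.7500


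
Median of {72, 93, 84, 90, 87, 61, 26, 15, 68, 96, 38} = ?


Sorted: 15, 26, 38, 61, 68, 72, 84, 87, 90, 93, 96
n = 11 (odd)
Middle value = 72

Median = 72


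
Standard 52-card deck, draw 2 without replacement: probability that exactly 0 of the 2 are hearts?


Hypergeometric: P(X=0) = C(13,0)·C(39,2) / C(52,2)
= 1 × 741 / 1326
= 741/1326 = 0.5588

P = 0.5588


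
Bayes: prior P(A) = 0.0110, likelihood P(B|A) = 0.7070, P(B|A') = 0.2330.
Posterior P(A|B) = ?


P(B) = P(B|A)*P(A) + P(B|A')*P(A')
= 0.7070*0.0110 + 0.2330*0.9890
= 0.007777 + 0.230437 = 0.238214
P(A|B) = 0.007777/0.238214 = 0.0326

P(A|B) = 0.0326


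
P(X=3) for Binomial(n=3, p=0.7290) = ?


C(3,3) = 1
p^3 = 0.387420
(1-p)^0 = 1.000000
P = 1 * 0.387420 * 1.000000 = 0.3874

P(X=3) = 0.3874


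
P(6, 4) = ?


P(6,4) = 6!/2!
= 720/2
= 360

P(6,4) = 360


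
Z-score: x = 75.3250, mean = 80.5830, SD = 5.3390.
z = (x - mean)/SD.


z = (75.3250 - 80.5830)/5.3390
= -5.2580/5.3390
= -0.9848

z = -0.9848


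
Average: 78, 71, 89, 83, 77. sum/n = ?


Sum = 78 + 71 + 89 + 83 + 77 = 398
n = 5
Mean = 398/5 = 79.6000

Mean = 79.6000


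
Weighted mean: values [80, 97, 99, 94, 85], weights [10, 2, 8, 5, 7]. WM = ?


Numerator = 80*10 + 97*2 + 99*8 + 94*5 + 85*7 = 2851
Denominator = 10 + 2 + 8 + 5 + 7 = 32
WM = 2851/32 = 89.0938

WM = 89.0938


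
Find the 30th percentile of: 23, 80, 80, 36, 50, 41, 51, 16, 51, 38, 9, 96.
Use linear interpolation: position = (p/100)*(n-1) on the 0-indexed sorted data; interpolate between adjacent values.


Sorted: 9, 16, 23, 36, 38, 41, 50, 51, 51, 80, 80, 96
n = 12
Index = 30/100 * 11 = 3.3000
Lower = data[3] = 36, Upper = data[4] = 38
P30 = 36 + 0.3000*(2) = 36.6000

P30 = 36.6000


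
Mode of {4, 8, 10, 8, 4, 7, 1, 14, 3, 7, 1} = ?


Frequencies: 1:2, 3:1, 4:2, 7:2, 8:2, 10:1, 14:1
Max frequency = 2
Mode = 1, 4, 7, 8

Mode = 1, 4, 7, 8


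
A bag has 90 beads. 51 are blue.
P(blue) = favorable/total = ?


P = 51/90 = 0.5667

P = 0.5667


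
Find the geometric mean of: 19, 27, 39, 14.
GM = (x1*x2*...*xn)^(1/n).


Product = 19 × 27 × 39 × 14 = 280098
GM = 280098^(1/4) = 23.0053

GM = 23.0053


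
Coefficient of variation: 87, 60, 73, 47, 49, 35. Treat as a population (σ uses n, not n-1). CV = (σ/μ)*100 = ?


Mean = 58.5000
SD = 17.3181
CV = (17.3181/58.5000)*100 = 29.6036%

CV = 29.6036%


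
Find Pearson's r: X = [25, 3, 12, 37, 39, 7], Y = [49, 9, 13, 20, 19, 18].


Mean X = 20.5000, Mean Y = 21.3333
SD X = 14.115594, SD Y = 12.944325
Cov = 65.166667
r = 65.166667/(14.115594*12.944325) = 0.3567

r = 0.3567


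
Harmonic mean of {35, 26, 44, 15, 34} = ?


Sum of reciprocals = 1/35 + 1/26 + 1/44 + 1/15 + 1/34 = 0.185839
HM = 5/0.185839 = 26.9051

HM = 26.9051


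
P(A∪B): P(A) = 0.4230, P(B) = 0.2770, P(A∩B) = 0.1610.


P(A∪B) = 0.4230 + 0.2770 - 0.1610
= 0.7000 - 0.1610
= 0.5390

P(A∪B) = 0.5390


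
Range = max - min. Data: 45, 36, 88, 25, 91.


Max = 91, Min = 25
Range = 91 - 25 = 66

Range = 66


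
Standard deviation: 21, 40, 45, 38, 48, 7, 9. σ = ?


Mean = 29.7143
Variance = 251.9184
SD = sqrt(251.9184) = 15.8719

SD = 15.8719


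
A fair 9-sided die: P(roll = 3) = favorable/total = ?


Favorable outcomes (roll = 3): 1
Total outcomes = 9
P = 1/9 = 0.1111

P = 0.1111


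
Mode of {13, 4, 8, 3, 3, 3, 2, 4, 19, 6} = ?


Frequencies: 2:1, 3:3, 4:2, 6:1, 8:1, 13:1, 19:1
Max frequency = 3
Mode = 3

Mode = 3


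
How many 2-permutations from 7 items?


P(7,2) = 7!/5!
= 5040/120
= 42

P(7,2) = 42


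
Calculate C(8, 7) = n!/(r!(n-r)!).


C(8,7) = 8!/(7! × 1!)
= 40320/(5040 × 1)
= 8

C(8,7) = 8


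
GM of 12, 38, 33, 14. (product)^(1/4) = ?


Product = 12 × 38 × 33 × 14 = 210672
GM = 210672^(1/4) = 21.4241

GM = 21.4241


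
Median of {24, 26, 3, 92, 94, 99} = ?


Sorted: 3, 24, 26, 92, 94, 99
n = 6 (even)
Middle values: 26 and 92
Median = (26+92)/2 = 59.0000

Median = 59.0000


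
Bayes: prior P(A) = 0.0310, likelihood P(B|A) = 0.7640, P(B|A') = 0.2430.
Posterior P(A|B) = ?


P(B) = P(B|A)*P(A) + P(B|A')*P(A')
= 0.7640*0.0310 + 0.2430*0.9690
= 0.023684 + 0.235467 = 0.259151
P(A|B) = 0.023684/0.259151 = 0.0914

P(A|B) = 0.0914


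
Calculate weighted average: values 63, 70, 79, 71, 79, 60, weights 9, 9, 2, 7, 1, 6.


Numerator = 63*9 + 70*9 + 79*2 + 71*7 + 79*1 + 60*6 = 2291
Denominator = 9 + 9 + 2 + 7 + 1 + 6 = 34
WM = 2291/34 = 67.3824

WM = 67.3824


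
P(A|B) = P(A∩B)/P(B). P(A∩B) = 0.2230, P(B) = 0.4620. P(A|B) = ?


P(A|B) = 0.2230/0.4620 = 0.4827

P(A|B) = 0.4827


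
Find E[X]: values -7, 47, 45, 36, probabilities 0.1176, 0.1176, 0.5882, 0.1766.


E[X] = -7*0.1176 + 47*0.1176 + 45*0.5882 + 36*0.1766
= -0.8232 + 5.5272 + 26.4690 + 6.3576
= 37.5306

E[X] = 37.5306


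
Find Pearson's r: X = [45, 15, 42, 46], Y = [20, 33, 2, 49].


Mean X = 37.0000, Mean Y = 26.0000
SD X = 12.786712, SD Y = 17.248188
Cov = -28.750000
r = -28.750000/(12.786712*17.248188) = -0.1304

r = -0.1304


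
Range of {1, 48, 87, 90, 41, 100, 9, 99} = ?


Max = 100, Min = 1
Range = 100 - 1 = 99

Range = 99


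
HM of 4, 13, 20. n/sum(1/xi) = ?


Sum of reciprocals = 1/4 + 1/13 + 1/20 = 0.376923
HM = 3/0.376923 = 7.9592

HM = 7.9592


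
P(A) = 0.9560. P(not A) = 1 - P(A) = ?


P(not A) = 1 - 0.9560 = 0.0440

P(not A) = 0.0440


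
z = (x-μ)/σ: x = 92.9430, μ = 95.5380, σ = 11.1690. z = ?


z = (92.9430 - 95.5380)/11.1690
= -2.5950/11.1690
= -0.2323

z = -0.2323


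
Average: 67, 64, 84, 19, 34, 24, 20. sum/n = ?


Sum = 67 + 64 + 84 + 19 + 34 + 24 + 20 = 312
n = 7
Mean = 312/7 = 44.5714

Mean = 44.5714


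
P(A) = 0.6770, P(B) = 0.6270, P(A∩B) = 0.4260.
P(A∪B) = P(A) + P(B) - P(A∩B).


P(A∪B) = 0.6770 + 0.6270 - 0.4260
= 1.3040 - 0.4260
= 0.8780

P(A∪B) = 0.8780


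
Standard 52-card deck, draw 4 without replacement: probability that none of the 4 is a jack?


P(no jacks) = (48/52) × (47/51) × (46/50) × (45/49)
= 0.7187

P = 0.7187


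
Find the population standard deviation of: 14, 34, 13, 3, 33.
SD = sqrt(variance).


Mean = 19.4000
Variance = 147.4400
SD = sqrt(147.4400) = 12.1425

SD = 12.1425


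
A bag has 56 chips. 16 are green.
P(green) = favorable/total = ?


P = 16/56 = 0.2857

P = 0.2857


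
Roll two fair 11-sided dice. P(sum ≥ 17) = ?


Total outcomes = 11×11 = 121
Favorable (sum ≥ 17): 21
P = 21/121 = 0.1736

P = 0.1736


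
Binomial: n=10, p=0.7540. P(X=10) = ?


C(10,10) = 1
p^10 = 0.059390
(1-p)^0 = 1.000000
P = 1 * 0.059390 * 1.000000 = 0.0594

P(X=10) = 0.0594


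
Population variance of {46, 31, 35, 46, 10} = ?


Mean = 33.6000
Squared deviations: 153.7600, 6.7600, 1.9600, 153.7600, 556.9600
Sum = 873.2000
Variance = 873.2000/5 = 174.6400

Variance = 174.6400


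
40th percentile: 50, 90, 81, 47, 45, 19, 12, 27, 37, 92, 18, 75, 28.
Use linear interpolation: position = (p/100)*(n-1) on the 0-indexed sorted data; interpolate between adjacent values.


Sorted: 12, 18, 19, 27, 28, 37, 45, 47, 50, 75, 81, 90, 92
n = 13
Index = 40/100 * 12 = 4.8000
Lower = data[4] = 28, Upper = data[5] = 37
P40 = 28 + 0.8000*(9) = 35.2000

P40 = 35.2000


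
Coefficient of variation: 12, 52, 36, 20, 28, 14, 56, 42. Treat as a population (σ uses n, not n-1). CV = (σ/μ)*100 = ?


Mean = 32.5000
SD = 15.7083
CV = (15.7083/32.5000)*100 = 48.3332%

CV = 48.3332%


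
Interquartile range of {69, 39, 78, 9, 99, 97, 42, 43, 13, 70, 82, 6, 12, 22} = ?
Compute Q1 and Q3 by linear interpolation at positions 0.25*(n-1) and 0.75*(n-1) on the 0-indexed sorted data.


Sorted: 6, 9, 12, 13, 22, 39, 42, 43, 69, 70, 78, 82, 97, 99
Q1 (25th %ile) = 15.2500
Q3 (75th %ile) = 76.0000
IQR = 76.0000 - 15.2500 = 60.7500

IQR = 60.7500


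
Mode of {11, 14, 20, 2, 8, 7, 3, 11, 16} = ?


Frequencies: 2:1, 3:1, 7:1, 8:1, 11:2, 14:1, 16:1, 20:1
Max frequency = 2
Mode = 11

Mode = 11


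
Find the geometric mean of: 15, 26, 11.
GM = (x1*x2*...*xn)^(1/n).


Product = 15 × 26 × 11 = 4290
GM = 4290^(1/3) = 16.2487

GM = 16.2487


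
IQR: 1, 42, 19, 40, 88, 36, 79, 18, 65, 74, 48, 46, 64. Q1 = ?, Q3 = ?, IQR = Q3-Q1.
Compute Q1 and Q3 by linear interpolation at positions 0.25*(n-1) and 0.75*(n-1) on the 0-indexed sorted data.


Sorted: 1, 18, 19, 36, 40, 42, 46, 48, 64, 65, 74, 79, 88
Q1 (25th %ile) = 36.0000
Q3 (75th %ile) = 65.0000
IQR = 65.0000 - 36.0000 = 29.0000

IQR = 29.0000


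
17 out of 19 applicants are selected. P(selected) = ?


P = 17/19 = 0.8947

P = 0.8947


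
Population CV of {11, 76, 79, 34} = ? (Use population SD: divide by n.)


Mean = 50.0000
SD = 28.6967
CV = (28.6967/50.0000)*100 = 57.3934%

CV = 57.3934%


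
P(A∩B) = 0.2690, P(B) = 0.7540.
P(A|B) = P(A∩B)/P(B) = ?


P(A|B) = 0.2690/0.7540 = 0.3568

P(A|B) = 0.3568


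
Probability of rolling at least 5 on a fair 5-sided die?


Favorable outcomes (roll ≥ 5): 1
Total outcomes = 5
P = 1/5 = 0.2000

P = 0.2000


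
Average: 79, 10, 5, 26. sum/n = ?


Sum = 79 + 10 + 5 + 26 = 120
n = 4
Mean = 120/4 = 30.0000

Mean = 30.0000


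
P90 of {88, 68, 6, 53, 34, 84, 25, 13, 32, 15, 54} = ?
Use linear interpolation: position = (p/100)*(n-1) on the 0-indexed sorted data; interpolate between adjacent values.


Sorted: 6, 13, 15, 25, 32, 34, 53, 54, 68, 84, 88
n = 11
Index = 90/100 * 10 = 9.0000
Lower = data[9] = 84, Upper = data[10] = 88
P90 = 84 + 0*(4) = 84.0000

P90 = 84.0000


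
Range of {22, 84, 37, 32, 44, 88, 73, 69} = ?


Max = 88, Min = 22
Range = 88 - 22 = 66

Range = 66


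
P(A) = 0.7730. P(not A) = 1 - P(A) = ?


P(not A) = 1 - 0.7730 = 0.2270

P(not A) = 0.2270


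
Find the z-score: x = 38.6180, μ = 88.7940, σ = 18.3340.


z = (38.6180 - 88.7940)/18.3340
= -50.1760/18.3340
= -2.7368

z = -2.7368


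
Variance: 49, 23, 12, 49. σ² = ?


Mean = 33.2500
Squared deviations: 248.0625, 105.0625, 451.5625, 248.0625
Sum = 1052.7500
Variance = 1052.7500/4 = 263.1875

Variance = 263.1875


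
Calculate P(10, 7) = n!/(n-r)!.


P(10,7) = 10!/3!
= 3628800/6
= 604800

P(10,7) = 604800


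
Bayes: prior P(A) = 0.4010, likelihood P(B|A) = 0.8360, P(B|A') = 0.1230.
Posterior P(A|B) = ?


P(B) = P(B|A)*P(A) + P(B|A')*P(A')
= 0.8360*0.4010 + 0.1230*0.5990
= 0.335236 + 0.073677 = 0.408913
P(A|B) = 0.335236/0.408913 = 0.8198

P(A|B) = 0.8198


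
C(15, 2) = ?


C(15,2) = 15!/(2! × 13!)
= 1307674368000/(2 × 6227020800)
= 105

C(15,2) = 105


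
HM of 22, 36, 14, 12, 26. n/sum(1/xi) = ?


Sum of reciprocals = 1/22 + 1/36 + 1/14 + 1/12 + 1/26 = 0.266456
HM = 5/0.266456 = 18.7648

HM = 18.7648


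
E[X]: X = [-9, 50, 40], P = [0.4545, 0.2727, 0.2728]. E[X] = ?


E[X] = -9*0.4545 + 50*0.2727 + 40*0.2728
= -4.0905 + 13.6350 + 10.9120
= 20.4565

E[X] = 20.4565


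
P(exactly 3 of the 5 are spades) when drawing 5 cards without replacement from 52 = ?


Hypergeometric: P(X=3) = C(13,3)·C(39,2) / C(52,5)
= 286 × 741 / 2598960
= 211926/2598960 = 0.0815

P = 0.0815


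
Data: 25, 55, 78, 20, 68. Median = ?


Sorted: 20, 25, 55, 68, 78
n = 5 (odd)
Middle value = 55

Median = 55


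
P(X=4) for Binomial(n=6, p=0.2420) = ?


C(6,4) = 15
p^4 = 0.003430
(1-p)^2 = 0.574564
P = 15 * 0.003430 * 0.574564 = 0.0296

P(X=4) = 0.0296


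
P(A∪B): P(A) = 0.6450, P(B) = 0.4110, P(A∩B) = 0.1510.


P(A∪B) = 0.6450 + 0.4110 - 0.1510
= 1.0560 - 0.1510
= 0.9050

P(A∪B) = 0.9050


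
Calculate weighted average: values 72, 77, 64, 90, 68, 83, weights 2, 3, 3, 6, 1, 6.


Numerator = 72*2 + 77*3 + 64*3 + 90*6 + 68*1 + 83*6 = 1673
Denominator = 2 + 3 + 3 + 6 + 1 + 6 = 21
WM = 1673/21 = 79.6667

WM = 79.6667


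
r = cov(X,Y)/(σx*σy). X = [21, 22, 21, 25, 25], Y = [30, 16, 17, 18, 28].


Mean X = 22.8000, Mean Y = 21.8000
SD X = 1.833030, SD Y = 5.946427
Cov = 0.760000
r = 0.760000/(1.833030*5.946427) = 0.0697

r = 0.0697


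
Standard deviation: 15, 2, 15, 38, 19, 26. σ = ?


Mean = 19.1667
Variance = 121.8056
SD = sqrt(121.8056) = 11.0366

SD = 11.0366


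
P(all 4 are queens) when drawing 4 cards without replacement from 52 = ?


P(all queens) = (4/52) × (3/51) × (2/50) × (1/49)
= 3.6938e-06

P = 3.6938e-06


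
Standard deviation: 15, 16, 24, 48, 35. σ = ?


Mean = 27.6000
Variance = 155.4400
SD = sqrt(155.4400) = 12.4676

SD = 12.4676


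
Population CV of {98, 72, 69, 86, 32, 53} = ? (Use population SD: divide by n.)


Mean = 68.3333
SD = 21.4528
CV = (21.4528/68.3333)*100 = 31.3943%

CV = 31.3943%


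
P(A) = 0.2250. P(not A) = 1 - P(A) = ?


P(not A) = 1 - 0.2250 = 0.7750

P(not A) = 0.7750


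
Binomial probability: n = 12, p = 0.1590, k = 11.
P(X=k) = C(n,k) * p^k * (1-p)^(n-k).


C(12,11) = 12
p^11 = 1.641982e-09
(1-p)^1 = 0.841000
P = 12 * 1.641982e-09 * 0.841000 = 1.6571e-08

P(X=11) = 1.6571e-08


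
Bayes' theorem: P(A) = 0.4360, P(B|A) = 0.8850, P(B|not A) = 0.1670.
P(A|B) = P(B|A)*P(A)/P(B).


P(B) = P(B|A)*P(A) + P(B|A')*P(A')
= 0.8850*0.4360 + 0.1670*0.5640
= 0.385860 + 0.094188 = 0.480048
P(A|B) = 0.385860/0.480048 = 0.8038

P(A|B) = 0.8038


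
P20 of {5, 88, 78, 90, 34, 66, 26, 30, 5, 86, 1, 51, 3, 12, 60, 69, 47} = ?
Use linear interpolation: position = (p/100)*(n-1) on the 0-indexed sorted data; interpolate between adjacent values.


Sorted: 1, 3, 5, 5, 12, 26, 30, 34, 47, 51, 60, 66, 69, 78, 86, 88, 90
n = 17
Index = 20/100 * 16 = 3.2000
Lower = data[3] = 5, Upper = data[4] = 12
P20 = 5 + 0.2000*(7) = 6.4000

P20 = 6.4000


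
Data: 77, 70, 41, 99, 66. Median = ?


Sorted: 41, 66, 70, 77, 99
n = 5 (odd)
Middle value = 70

Median = 70


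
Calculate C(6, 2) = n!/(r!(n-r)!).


C(6,2) = 6!/(2! × 4!)
= 720/(2 × 24)
= 15

C(6,2) = 15


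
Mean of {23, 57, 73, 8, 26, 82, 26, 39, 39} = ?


Sum = 23 + 57 + 73 + 8 + 26 + 82 + 26 + 39 + 39 = 373
n = 9
Mean = 373/9 = 41.4444

Mean = 41.4444


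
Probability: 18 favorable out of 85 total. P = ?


P = 18/85 = 0.2118

P = 0.2118


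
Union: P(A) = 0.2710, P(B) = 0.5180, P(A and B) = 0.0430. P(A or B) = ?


P(A∪B) = 0.2710 + 0.5180 - 0.0430
= 0.7890 - 0.0430
= 0.7460

P(A∪B) = 0.7460


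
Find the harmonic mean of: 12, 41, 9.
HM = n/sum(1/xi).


Sum of reciprocals = 1/12 + 1/41 + 1/9 = 0.218835
HM = 3/0.218835 = 13.7090

HM = 13.7090
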